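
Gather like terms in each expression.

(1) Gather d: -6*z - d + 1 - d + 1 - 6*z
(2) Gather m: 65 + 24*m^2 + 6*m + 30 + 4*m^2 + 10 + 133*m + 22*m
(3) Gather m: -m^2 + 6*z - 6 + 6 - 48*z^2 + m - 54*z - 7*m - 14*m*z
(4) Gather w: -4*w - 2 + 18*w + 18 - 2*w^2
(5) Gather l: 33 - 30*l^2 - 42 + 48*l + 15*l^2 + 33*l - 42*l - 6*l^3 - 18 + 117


(1) = -2*d - 12*z + 2
(2) = 28*m^2 + 161*m + 105
(3) = -m^2 + m*(-14*z - 6) - 48*z^2 - 48*z
(4) = -2*w^2 + 14*w + 16
(5) = -6*l^3 - 15*l^2 + 39*l + 90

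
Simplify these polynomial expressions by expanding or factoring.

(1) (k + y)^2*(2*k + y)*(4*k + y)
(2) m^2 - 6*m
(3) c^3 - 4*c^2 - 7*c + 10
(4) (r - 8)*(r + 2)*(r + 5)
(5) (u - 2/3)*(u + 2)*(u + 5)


(1) = 8*k^4 + 22*k^3*y + 21*k^2*y^2 + 8*k*y^3 + y^4
(2) = m*(m - 6)
(3) = (c - 5)*(c - 1)*(c + 2)
(4) = r^3 - r^2 - 46*r - 80
(5) = u^3 + 19*u^2/3 + 16*u/3 - 20/3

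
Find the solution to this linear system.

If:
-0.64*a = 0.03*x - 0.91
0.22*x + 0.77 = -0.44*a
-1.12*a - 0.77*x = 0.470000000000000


Then:
No Solution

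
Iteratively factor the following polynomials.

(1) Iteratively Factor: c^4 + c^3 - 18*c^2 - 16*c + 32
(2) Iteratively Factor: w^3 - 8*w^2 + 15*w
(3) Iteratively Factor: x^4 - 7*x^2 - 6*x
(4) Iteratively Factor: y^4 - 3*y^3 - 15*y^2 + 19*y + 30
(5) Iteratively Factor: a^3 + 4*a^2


(1) = (c - 4)*(c^3 + 5*c^2 + 2*c - 8) = (c - 4)*(c + 4)*(c^2 + c - 2) = (c - 4)*(c + 2)*(c + 4)*(c - 1)
(2) = (w - 5)*(w^2 - 3*w) = w*(w - 5)*(w - 3)
(3) = (x)*(x^3 - 7*x - 6) = x*(x - 3)*(x^2 + 3*x + 2) = x*(x - 3)*(x + 2)*(x + 1)
(4) = (y - 5)*(y^3 + 2*y^2 - 5*y - 6) = (y - 5)*(y - 2)*(y^2 + 4*y + 3) = (y - 5)*(y - 2)*(y + 1)*(y + 3)
(5) = (a)*(a^2 + 4*a) = a*(a + 4)*(a)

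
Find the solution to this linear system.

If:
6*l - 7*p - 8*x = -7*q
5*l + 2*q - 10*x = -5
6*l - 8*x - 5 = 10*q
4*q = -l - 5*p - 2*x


Then:
l = 671/394
p = -90/197
q = -95/197
x = 989/788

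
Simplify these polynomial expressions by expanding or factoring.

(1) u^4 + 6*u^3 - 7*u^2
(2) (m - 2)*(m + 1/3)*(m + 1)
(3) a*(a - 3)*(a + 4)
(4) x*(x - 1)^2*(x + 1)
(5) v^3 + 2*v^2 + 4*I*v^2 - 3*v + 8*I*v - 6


(1) = u^2*(u - 1)*(u + 7)
(2) = m^3 - 2*m^2/3 - 7*m/3 - 2/3
(3) = a^3 + a^2 - 12*a
(4) = x^4 - x^3 - x^2 + x
(5) = (v + 2)*(v + I)*(v + 3*I)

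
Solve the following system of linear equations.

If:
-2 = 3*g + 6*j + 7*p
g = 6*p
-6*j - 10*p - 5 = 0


Then:
g = 6/5
j = -7/6
p = 1/5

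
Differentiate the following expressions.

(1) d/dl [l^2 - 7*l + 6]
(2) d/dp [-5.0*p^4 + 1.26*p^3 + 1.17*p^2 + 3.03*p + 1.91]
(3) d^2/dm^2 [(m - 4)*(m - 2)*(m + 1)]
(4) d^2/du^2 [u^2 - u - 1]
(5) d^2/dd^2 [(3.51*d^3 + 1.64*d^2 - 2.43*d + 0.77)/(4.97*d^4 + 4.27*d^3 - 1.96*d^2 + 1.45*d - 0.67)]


(1) = 2*l - 7
(2) = -20.0*p^3 + 3.78*p^2 + 2.34*p + 3.03
(3) = 6*m - 10
(4) = 2
(5) = (173.400318*d^9 + 243.056856*d^8 - 306.305076*d^7 - 648.33419*d^6 + 374.71077*d^5 + 451.194282*d^4 - 150.77624*d^3 - 39.684324*d^2 + 28.687608*d - 2.033576)/(122.763473*d^12 + 316.418529*d^11 + 126.611247*d^10 - 64.266146*d^9 + 85.050525*d^8 - 41.536467*d^7 - 46.481806*d^6 + 48.318039*d^5 - 38.281047*d^4 + 20.223874*d^3 - 6.865557*d^2 + 1.952715*d - 0.300763)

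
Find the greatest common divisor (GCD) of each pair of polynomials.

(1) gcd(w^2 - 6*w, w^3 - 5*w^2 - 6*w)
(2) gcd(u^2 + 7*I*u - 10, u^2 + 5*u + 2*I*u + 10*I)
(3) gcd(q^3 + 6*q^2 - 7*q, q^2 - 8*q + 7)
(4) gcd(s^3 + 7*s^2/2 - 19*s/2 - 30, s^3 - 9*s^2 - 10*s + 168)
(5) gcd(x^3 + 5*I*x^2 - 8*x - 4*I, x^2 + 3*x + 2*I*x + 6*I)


(1) = gcd(w*(w - 6), w*(w - 6)*(w + 1)) = w^2 - 6*w
(2) = gcd((u + 2*I)*(u + 5*I), (u + 5)*(u + 2*I)) = u + 2*I
(3) = gcd(q*(q - 1)*(q + 7), (q - 7)*(q - 1)) = q - 1
(4) = s + 4
(5) = x + 2*I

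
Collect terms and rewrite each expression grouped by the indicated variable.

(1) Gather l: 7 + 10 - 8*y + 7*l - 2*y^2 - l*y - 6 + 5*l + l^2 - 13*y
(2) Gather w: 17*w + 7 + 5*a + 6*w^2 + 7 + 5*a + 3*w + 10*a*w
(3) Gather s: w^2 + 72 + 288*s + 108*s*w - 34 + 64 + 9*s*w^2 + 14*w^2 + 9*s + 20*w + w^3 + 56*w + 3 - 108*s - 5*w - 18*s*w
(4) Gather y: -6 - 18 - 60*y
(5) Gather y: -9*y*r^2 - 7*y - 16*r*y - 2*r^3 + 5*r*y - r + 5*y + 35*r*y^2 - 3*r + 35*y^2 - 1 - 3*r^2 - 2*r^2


(1) = l^2 + l*(12 - y) - 2*y^2 - 21*y + 11
(2) = 10*a + 6*w^2 + w*(10*a + 20) + 14
(3) = s*(9*w^2 + 90*w + 189) + w^3 + 15*w^2 + 71*w + 105
(4) = -60*y - 24
(5) = -2*r^3 - 5*r^2 - 4*r + y^2*(35*r + 35) + y*(-9*r^2 - 11*r - 2) - 1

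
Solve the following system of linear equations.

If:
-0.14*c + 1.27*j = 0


Then:
c = 9.07142857142857*j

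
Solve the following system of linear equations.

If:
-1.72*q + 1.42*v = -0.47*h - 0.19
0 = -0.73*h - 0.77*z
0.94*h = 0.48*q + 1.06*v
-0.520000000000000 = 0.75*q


Then:
h = -1.06
q = -0.69
v = -0.62
z = 1.00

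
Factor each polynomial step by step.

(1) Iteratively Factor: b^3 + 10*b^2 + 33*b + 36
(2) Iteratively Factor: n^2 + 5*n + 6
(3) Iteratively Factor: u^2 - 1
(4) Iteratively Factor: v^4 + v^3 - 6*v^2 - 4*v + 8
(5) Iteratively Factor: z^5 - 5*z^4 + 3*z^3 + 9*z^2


(1) = (b + 3)*(b^2 + 7*b + 12) = (b + 3)*(b + 4)*(b + 3)
(2) = (n + 3)*(n + 2)
(3) = (u + 1)*(u - 1)
(4) = (v + 2)*(v^3 - v^2 - 4*v + 4) = (v - 2)*(v + 2)*(v^2 + v - 2) = (v - 2)*(v + 2)^2*(v - 1)
(5) = (z - 3)*(z^4 - 2*z^3 - 3*z^2) = z*(z - 3)*(z^3 - 2*z^2 - 3*z) = z^2*(z - 3)*(z^2 - 2*z - 3) = z^2*(z - 3)*(z + 1)*(z - 3)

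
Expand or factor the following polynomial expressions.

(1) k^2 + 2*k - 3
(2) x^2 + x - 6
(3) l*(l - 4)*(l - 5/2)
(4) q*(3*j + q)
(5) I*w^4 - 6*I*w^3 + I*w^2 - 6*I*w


(1) = (k - 1)*(k + 3)
(2) = (x - 2)*(x + 3)
(3) = l^3 - 13*l^2/2 + 10*l
(4) = 3*j*q + q^2
(5) = w*(w - 6)*(w + I)*(I*w + 1)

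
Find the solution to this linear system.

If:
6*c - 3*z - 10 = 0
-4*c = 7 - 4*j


Then:
c = z/2 + 5/3
j = z/2 + 41/12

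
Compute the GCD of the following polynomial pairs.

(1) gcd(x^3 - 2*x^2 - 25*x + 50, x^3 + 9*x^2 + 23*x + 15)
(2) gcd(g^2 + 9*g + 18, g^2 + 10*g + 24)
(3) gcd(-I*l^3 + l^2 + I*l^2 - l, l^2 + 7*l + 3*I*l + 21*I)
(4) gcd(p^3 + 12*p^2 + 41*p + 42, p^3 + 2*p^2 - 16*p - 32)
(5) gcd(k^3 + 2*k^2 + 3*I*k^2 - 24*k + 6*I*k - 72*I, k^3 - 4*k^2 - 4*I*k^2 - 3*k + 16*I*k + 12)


(1) = x + 5
(2) = gcd((g + 3)*(g + 6), (g + 4)*(g + 6)) = g + 6
(3) = 1
(4) = gcd((p + 2)*(p + 3)*(p + 7), (p - 4)*(p + 2)*(p + 4)) = p + 2
(5) = k - 4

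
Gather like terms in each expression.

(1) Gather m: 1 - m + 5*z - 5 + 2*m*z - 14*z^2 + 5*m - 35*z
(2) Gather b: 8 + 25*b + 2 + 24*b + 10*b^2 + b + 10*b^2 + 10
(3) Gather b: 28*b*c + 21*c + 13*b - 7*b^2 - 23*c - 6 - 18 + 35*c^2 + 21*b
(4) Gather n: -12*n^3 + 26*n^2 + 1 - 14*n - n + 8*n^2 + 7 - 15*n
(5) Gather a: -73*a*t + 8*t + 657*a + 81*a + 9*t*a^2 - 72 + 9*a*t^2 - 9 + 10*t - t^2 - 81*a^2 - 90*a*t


(1) = m*(2*z + 4) - 14*z^2 - 30*z - 4
(2) = 20*b^2 + 50*b + 20
(3) = -7*b^2 + b*(28*c + 34) + 35*c^2 - 2*c - 24
(4) = -12*n^3 + 34*n^2 - 30*n + 8
(5) = a^2*(9*t - 81) + a*(9*t^2 - 163*t + 738) - t^2 + 18*t - 81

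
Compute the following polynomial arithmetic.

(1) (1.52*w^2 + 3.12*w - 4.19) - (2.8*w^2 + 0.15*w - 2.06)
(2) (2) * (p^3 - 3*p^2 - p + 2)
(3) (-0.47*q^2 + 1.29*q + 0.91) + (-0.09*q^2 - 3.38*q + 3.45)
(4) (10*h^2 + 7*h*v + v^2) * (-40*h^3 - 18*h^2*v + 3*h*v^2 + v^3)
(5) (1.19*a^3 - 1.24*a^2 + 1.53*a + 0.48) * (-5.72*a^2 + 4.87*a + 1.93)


(1) = -1.28*w^2 + 2.97*w - 2.13
(2) = 2*p^3 - 6*p^2 - 2*p + 4
(3) = -0.56*q^2 - 2.09*q + 4.36
(4) = -400*h^5 - 460*h^4*v - 136*h^3*v^2 + 13*h^2*v^3 + 10*h*v^4 + v^5
(5) = -6.8068*a^5 + 12.8881*a^4 - 12.4937*a^3 + 2.3123*a^2 + 5.2905*a + 0.9264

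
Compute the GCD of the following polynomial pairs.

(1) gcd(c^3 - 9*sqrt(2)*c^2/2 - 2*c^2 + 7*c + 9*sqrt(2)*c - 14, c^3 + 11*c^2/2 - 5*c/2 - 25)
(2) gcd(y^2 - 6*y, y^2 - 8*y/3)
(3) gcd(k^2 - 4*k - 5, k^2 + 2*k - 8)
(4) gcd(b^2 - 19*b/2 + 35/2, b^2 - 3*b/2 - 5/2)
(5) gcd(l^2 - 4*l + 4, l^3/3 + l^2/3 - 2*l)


(1) = gcd((c - 2)*(c - 7*sqrt(2)/2)*(c - sqrt(2)), (c - 2)*(c + 5/2)*(c + 5)) = c - 2
(2) = y
(3) = gcd((k - 5)*(k + 1), (k - 2)*(k + 4)) = 1
(4) = b - 5/2
(5) = gcd((l - 2)^2, l*(l/3 + 1)*(l - 2)) = l - 2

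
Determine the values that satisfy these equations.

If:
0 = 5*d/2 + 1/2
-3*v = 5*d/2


Then:
d = -1/5
v = 1/6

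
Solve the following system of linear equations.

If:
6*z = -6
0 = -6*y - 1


Then:
y = -1/6
z = -1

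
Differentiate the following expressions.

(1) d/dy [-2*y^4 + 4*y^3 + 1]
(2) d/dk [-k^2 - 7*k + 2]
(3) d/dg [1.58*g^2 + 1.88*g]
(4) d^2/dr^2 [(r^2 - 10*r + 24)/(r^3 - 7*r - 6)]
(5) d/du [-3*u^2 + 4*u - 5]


(1) = y^2*(12 - 8*y)
(2) = -2*k - 7
(3) = 3.16*g + 1.88
(4) = 2*(r^6 - 30*r^5 + 165*r^4 - 28*r^3 - 864*r^2 + 432*r + 1632)/(r^9 - 21*r^7 - 18*r^6 + 147*r^5 + 252*r^4 - 235*r^3 - 882*r^2 - 756*r - 216)
(5) = 4 - 6*u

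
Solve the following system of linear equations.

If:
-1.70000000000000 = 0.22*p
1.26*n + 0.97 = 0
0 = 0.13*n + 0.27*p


Then:
No Solution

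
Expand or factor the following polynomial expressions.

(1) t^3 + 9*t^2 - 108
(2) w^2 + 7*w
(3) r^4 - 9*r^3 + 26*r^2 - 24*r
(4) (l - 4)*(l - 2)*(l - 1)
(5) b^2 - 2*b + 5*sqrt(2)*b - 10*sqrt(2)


(1) = (t - 3)*(t + 6)^2
(2) = w*(w + 7)
(3) = r*(r - 4)*(r - 3)*(r - 2)
(4) = l^3 - 7*l^2 + 14*l - 8
(5) = (b - 2)*(b + 5*sqrt(2))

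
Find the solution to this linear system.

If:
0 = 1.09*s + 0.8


Then:
s = -0.73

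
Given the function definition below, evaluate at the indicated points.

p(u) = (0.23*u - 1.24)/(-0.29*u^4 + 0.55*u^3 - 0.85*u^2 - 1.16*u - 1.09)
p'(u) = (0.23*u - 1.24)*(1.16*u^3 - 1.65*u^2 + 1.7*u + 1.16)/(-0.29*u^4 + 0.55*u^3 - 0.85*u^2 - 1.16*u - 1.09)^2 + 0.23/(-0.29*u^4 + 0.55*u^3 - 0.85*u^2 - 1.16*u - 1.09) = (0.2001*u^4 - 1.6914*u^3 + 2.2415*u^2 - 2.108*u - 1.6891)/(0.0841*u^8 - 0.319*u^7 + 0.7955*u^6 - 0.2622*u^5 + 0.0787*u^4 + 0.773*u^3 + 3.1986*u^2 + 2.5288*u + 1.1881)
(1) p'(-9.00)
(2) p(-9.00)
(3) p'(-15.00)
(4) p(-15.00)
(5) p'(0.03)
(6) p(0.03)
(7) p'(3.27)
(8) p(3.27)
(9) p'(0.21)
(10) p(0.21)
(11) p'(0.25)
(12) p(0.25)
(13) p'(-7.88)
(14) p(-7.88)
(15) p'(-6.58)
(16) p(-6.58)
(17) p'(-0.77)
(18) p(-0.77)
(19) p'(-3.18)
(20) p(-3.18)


(1) = 0.00
(2) = 0.00
(3) = 0.00
(4) = 0.00
(5) = -1.38
(6) = 1.10
(7) = -0.03
(8) = 0.02
(9) = -1.10
(10) = 0.87
(11) = -1.03
(12) = 0.83
(13) = 0.00
(14) = 0.00
(15) = 0.00
(16) = 0.00
(17) = 1.90
(18) = 1.34
(19) = 0.04
(20) = 0.04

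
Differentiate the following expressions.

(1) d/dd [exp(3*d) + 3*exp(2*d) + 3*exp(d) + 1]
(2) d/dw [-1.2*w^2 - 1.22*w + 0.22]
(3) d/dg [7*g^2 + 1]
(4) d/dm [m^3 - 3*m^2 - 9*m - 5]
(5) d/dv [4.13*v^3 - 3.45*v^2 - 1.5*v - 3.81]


(1) = 3*(exp(2*d) + 2*exp(d) + 1)*exp(d)
(2) = -2.4*w - 1.22
(3) = 14*g
(4) = 3*m^2 - 6*m - 9
(5) = 12.39*v^2 - 6.9*v - 1.5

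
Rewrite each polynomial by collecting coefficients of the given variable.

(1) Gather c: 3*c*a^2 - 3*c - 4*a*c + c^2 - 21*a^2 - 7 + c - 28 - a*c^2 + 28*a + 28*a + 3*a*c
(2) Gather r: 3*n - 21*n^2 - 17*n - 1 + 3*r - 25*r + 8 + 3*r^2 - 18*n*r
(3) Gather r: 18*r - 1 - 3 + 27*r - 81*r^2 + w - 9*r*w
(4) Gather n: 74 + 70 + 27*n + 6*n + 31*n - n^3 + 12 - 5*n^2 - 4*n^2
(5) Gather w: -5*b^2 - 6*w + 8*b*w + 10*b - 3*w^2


(1) = -21*a^2 + 56*a + c^2*(1 - a) + c*(3*a^2 - a - 2) - 35
(2) = -21*n^2 - 14*n + 3*r^2 + r*(-18*n - 22) + 7
(3) = -81*r^2 + r*(45 - 9*w) + w - 4
(4) = -n^3 - 9*n^2 + 64*n + 156
(5) = -5*b^2 + 10*b - 3*w^2 + w*(8*b - 6)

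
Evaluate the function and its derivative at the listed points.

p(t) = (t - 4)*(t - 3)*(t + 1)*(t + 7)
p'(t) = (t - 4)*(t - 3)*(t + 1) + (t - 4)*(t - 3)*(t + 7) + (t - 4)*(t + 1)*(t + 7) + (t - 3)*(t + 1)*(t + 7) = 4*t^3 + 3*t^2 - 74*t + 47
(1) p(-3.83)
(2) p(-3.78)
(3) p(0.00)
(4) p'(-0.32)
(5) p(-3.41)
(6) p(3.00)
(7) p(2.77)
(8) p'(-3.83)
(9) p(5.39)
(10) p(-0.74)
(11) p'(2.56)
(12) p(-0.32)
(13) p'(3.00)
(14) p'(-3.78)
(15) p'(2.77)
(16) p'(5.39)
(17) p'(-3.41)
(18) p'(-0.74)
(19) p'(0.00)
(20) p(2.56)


(1) = -479.76
(2) = -472.18
(3) = 84.00
(4) = 70.86
(5) = -410.95
(6) = 0.00
(7) = 10.42
(8) = 149.70
(9) = 263.02
(10) = 28.85
(11) = -55.67
(12) = 65.15
(13) = -40.00
(14) = 153.54
(15) = -49.95
(16) = 361.66
(17) = 175.62
(18) = 101.78
(19) = 47.00
(20) = 21.56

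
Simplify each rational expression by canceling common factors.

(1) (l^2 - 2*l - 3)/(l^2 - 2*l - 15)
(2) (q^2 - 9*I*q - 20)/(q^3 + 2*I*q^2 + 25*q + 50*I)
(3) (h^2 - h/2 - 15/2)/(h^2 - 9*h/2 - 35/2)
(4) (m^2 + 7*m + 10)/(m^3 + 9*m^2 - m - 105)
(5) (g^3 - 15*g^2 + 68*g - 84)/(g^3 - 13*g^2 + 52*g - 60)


(1) = (l^2 - 2*l - 3)/(l^2 - 2*l - 15)
(2) = (q - 4*I)/(q^2 + 7*I*q - 10)
(3) = (h - 3)/(h - 7)
(4) = (m + 2)/(m^2 + 4*m - 21)
(5) = (g - 7)/(g - 5)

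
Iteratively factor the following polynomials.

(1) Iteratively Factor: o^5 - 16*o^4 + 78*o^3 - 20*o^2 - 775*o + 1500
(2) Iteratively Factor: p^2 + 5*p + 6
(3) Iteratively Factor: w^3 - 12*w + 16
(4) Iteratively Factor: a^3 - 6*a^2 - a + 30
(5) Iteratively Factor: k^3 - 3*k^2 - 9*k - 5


(1) = (o - 5)*(o^4 - 11*o^3 + 23*o^2 + 95*o - 300) = (o - 5)*(o - 4)*(o^3 - 7*o^2 - 5*o + 75) = (o - 5)^2*(o - 4)*(o^2 - 2*o - 15) = (o - 5)^2*(o - 4)*(o + 3)*(o - 5)
(2) = (p + 3)*(p + 2)
(3) = (w + 4)*(w^2 - 4*w + 4) = (w - 2)*(w + 4)*(w - 2)
(4) = (a - 3)*(a^2 - 3*a - 10) = (a - 5)*(a - 3)*(a + 2)
(5) = (k + 1)*(k^2 - 4*k - 5) = (k - 5)*(k + 1)*(k + 1)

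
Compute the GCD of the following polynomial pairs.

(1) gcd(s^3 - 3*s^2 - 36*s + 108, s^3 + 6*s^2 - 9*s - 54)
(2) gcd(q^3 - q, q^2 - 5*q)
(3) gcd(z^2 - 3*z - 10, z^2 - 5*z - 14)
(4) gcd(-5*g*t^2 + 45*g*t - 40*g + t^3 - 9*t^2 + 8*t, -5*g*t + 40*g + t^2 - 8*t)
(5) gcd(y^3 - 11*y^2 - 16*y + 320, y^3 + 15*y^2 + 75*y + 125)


(1) = s^2 + 3*s - 18
(2) = q
(3) = z + 2
(4) = -5*g*t + 40*g + t^2 - 8*t
(5) = y + 5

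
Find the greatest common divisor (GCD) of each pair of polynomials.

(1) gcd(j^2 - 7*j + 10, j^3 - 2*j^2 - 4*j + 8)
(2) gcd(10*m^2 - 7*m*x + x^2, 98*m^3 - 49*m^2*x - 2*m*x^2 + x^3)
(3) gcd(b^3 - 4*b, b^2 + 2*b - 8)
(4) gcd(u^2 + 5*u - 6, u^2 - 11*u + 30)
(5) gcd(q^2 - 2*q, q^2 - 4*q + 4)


(1) = j - 2
(2) = -2*m + x
(3) = b - 2
(4) = 1
(5) = gcd(q*(q - 2), (q - 2)^2) = q - 2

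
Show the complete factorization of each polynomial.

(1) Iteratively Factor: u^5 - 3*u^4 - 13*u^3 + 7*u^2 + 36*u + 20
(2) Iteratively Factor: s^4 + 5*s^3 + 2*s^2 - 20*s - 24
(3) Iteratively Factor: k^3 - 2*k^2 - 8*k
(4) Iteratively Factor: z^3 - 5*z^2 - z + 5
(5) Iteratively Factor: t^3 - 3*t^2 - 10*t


(1) = (u - 2)*(u^4 - u^3 - 15*u^2 - 23*u - 10) = (u - 2)*(u + 1)*(u^3 - 2*u^2 - 13*u - 10) = (u - 2)*(u + 1)^2*(u^2 - 3*u - 10) = (u - 5)*(u - 2)*(u + 1)^2*(u + 2)
(2) = (s + 2)*(s^3 + 3*s^2 - 4*s - 12) = (s + 2)^2*(s^2 + s - 6) = (s - 2)*(s + 2)^2*(s + 3)
(3) = (k)*(k^2 - 2*k - 8) = k*(k - 4)*(k + 2)
(4) = (z - 1)*(z^2 - 4*z - 5) = (z - 5)*(z - 1)*(z + 1)
(5) = (t + 2)*(t^2 - 5*t) = (t - 5)*(t + 2)*(t)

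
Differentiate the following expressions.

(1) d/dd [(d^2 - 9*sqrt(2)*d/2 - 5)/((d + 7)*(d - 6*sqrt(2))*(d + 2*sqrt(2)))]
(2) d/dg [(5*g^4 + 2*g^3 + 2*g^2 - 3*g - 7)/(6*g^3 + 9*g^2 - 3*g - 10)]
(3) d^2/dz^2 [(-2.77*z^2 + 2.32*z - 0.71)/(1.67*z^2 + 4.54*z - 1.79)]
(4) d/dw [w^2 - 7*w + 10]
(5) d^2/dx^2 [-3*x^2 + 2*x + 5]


(1) = (-d^4 + 9*sqrt(2)*d^3 - 45*d^2 + 7*sqrt(2)*d^2/2 - 266*d - 40*sqrt(2)*d - 120 + 616*sqrt(2))/(d^6 - 8*sqrt(2)*d^5 + 14*d^5 - 112*sqrt(2)*d^4 + 33*d^4 - 200*sqrt(2)*d^3 - 224*d^3 - 208*d^2 + 2688*sqrt(2)*d^2 + 8064*d + 9408*sqrt(2)*d + 28224)
(2) = (30*g^6 + 90*g^5 - 39*g^4 - 176*g^3 + 87*g^2 + 86*g + 9)/(36*g^6 + 108*g^5 + 45*g^4 - 174*g^3 - 171*g^2 + 60*g + 100)
(3) = (54.943668*z^3 - 61.56288*z^2 + 9.312588*z - 13.556568)/(4.657463*z^6 + 37.984818*z^5 + 88.287723*z^4 + 12.148132*z^3 - 94.631751*z^2 + 43.639842*z - 5.735339)
(4) = 2*w - 7
(5) = -6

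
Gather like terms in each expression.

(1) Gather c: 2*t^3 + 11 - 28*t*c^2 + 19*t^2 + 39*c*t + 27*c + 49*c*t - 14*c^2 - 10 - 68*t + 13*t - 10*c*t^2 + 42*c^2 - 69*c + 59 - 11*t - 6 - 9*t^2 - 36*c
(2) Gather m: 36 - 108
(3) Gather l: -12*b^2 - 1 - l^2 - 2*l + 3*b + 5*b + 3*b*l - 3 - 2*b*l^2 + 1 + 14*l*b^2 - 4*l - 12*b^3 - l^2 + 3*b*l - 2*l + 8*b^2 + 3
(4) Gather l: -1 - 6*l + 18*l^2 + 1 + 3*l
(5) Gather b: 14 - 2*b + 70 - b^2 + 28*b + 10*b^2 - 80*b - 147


(1) = c^2*(28 - 28*t) + c*(-10*t^2 + 88*t - 78) + 2*t^3 + 10*t^2 - 66*t + 54
(2) = -72
(3) = -12*b^3 - 4*b^2 + 8*b + l^2*(-2*b - 2) + l*(14*b^2 + 6*b - 8)
(4) = 18*l^2 - 3*l
(5) = 9*b^2 - 54*b - 63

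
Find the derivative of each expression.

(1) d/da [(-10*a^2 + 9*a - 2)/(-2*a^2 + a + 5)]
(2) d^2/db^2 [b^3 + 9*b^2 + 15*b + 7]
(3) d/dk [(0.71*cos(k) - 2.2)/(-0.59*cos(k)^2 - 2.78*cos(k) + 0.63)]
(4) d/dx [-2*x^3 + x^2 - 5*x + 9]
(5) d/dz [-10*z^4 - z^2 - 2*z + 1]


(1) = (8*a^2 - 108*a + 47)/(4*a^4 - 4*a^3 - 19*a^2 + 10*a + 25)
(2) = 6*b + 18
(3) = (-0.4189*cos(k)^2 + 2.596*cos(k) + 5.6687)*sin(k)/(0.3481*cos(k)^4 + 3.2804*cos(k)^3 + 6.985*cos(k)^2 - 3.5028*cos(k) + 0.3969)
(4) = -6*x^2 + 2*x - 5
(5) = -40*z^3 - 2*z - 2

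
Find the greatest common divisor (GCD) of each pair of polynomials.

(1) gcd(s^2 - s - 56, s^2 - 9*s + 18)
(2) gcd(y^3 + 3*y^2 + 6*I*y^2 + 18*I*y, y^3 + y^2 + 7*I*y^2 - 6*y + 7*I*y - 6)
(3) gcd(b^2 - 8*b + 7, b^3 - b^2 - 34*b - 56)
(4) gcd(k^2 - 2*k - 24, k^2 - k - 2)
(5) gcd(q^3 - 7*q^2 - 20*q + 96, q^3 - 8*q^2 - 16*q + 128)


(1) = 1
(2) = y + 6*I
(3) = b - 7
(4) = 1
(5) = q^2 - 4*q - 32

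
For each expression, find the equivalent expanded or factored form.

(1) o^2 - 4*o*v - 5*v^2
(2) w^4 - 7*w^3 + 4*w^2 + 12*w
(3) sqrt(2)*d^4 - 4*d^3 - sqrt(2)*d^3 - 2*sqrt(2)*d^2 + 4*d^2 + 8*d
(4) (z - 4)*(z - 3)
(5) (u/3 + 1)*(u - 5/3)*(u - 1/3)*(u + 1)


(1) = (o - 5*v)*(o + v)
(2) = w*(w - 6)*(w - 2)*(w + 1)
(3) = d*(d - 2)*(d - 2*sqrt(2))*(sqrt(2)*d + sqrt(2))
(4) = z^2 - 7*z + 12
(5) = u^4/3 + 2*u^3/3 - 40*u^2/27 - 34*u/27 + 5/9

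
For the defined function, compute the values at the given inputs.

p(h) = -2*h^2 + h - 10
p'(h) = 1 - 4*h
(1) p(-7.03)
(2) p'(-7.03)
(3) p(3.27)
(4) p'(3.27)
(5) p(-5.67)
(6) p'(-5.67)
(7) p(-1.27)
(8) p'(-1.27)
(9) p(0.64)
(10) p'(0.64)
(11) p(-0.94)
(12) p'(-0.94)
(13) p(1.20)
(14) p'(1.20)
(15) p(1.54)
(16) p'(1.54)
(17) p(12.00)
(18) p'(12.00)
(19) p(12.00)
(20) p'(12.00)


(1) = -115.87
(2) = 29.12
(3) = -28.12
(4) = -12.08
(5) = -79.97
(6) = 23.68
(7) = -14.50
(8) = 6.08
(9) = -10.18
(10) = -1.56
(11) = -12.71
(12) = 4.76
(13) = -11.68
(14) = -3.80
(15) = -13.20
(16) = -5.16
(17) = -286.00
(18) = -47.00
(19) = -286.00
(20) = -47.00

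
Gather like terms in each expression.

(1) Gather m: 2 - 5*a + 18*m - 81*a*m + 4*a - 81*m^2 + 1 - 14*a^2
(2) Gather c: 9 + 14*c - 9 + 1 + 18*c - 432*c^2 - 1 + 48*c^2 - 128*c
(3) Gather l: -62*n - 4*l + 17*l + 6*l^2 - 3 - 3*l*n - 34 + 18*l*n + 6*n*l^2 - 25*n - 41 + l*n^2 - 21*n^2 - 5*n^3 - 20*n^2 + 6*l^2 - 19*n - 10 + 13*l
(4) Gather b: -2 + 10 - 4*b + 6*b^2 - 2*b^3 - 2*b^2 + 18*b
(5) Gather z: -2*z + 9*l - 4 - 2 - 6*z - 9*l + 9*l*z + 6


(1) = -14*a^2 - a - 81*m^2 + m*(18 - 81*a) + 3
(2) = -384*c^2 - 96*c
(3) = l^2*(6*n + 12) + l*(n^2 + 15*n + 26) - 5*n^3 - 41*n^2 - 106*n - 88
(4) = -2*b^3 + 4*b^2 + 14*b + 8
(5) = z*(9*l - 8)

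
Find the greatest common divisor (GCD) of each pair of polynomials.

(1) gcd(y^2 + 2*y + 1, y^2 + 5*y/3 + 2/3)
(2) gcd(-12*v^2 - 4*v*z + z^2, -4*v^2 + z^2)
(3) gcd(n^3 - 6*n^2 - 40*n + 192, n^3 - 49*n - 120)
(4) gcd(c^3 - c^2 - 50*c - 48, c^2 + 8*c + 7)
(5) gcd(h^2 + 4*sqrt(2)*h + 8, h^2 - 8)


(1) = gcd((y + 1)^2, (y + 2/3)*(y + 1)) = y + 1
(2) = gcd((-6*v + z)*(2*v + z), (-2*v + z)*(2*v + z)) = 2*v + z
(3) = gcd((n - 8)*(n - 4)*(n + 6), (n - 8)*(n + 3)*(n + 5)) = n - 8
(4) = gcd((c - 8)*(c + 1)*(c + 6), (c + 1)*(c + 7)) = c + 1
(5) = h + 2*sqrt(2)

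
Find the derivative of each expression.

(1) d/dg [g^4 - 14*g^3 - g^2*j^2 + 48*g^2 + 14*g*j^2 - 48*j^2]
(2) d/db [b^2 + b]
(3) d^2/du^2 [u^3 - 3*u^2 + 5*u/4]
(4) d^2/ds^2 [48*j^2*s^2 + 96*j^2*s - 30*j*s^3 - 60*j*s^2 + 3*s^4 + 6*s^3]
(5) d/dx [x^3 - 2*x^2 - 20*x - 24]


(1) = 4*g^3 - 42*g^2 - 2*g*j^2 + 96*g + 14*j^2
(2) = 2*b + 1
(3) = 6*u - 6
(4) = 96*j^2 - 180*j*s - 120*j + 36*s^2 + 36*s
(5) = 3*x^2 - 4*x - 20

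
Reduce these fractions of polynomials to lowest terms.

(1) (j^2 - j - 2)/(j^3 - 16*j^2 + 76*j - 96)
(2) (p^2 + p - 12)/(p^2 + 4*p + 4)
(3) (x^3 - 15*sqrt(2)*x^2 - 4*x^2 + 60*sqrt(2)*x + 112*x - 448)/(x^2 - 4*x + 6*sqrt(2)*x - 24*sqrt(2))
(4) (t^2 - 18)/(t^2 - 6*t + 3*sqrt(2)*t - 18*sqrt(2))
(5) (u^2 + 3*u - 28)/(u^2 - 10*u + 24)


(1) = (j + 1)/(j^2 - 14*j + 48)
(2) = (p^2 + p - 12)/(p^2 + 4*p + 4)
(3) = (x^2 - 15*sqrt(2)*x + 112)/(x + 6*sqrt(2))
(4) = (t - 3*sqrt(2))/(t - 6)
(5) = (u + 7)/(u - 6)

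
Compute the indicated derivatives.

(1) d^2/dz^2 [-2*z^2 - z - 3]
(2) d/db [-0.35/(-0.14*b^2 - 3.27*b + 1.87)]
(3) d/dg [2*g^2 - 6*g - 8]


(1) = -4
(2) = (-0.098*b - 1.1445)/(0.14*b^2 + 3.27*b - 1.87)^2
(3) = 4*g - 6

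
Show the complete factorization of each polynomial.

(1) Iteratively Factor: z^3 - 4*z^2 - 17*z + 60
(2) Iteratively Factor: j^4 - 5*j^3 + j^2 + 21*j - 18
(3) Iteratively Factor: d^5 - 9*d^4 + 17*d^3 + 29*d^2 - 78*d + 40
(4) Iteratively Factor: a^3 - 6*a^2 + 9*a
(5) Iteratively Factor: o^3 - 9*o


(1) = (z + 4)*(z^2 - 8*z + 15) = (z - 5)*(z + 4)*(z - 3)
(2) = (j + 2)*(j^3 - 7*j^2 + 15*j - 9) = (j - 3)*(j + 2)*(j^2 - 4*j + 3) = (j - 3)*(j - 1)*(j + 2)*(j - 3)
(3) = (d - 4)*(d^4 - 5*d^3 - 3*d^2 + 17*d - 10) = (d - 4)*(d - 1)*(d^3 - 4*d^2 - 7*d + 10) = (d - 4)*(d - 1)*(d + 2)*(d^2 - 6*d + 5) = (d - 5)*(d - 4)*(d - 1)*(d + 2)*(d - 1)
(4) = (a - 3)*(a^2 - 3*a) = (a - 3)^2*(a)
(5) = (o - 3)*(o^2 + 3*o) = (o - 3)*(o + 3)*(o)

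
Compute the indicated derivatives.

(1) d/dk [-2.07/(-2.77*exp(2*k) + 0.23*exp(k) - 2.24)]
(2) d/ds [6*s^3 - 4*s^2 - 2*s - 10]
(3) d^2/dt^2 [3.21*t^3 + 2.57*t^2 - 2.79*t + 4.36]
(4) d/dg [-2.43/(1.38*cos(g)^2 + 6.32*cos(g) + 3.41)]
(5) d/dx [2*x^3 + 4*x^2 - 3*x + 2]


(1) = (0.4761 - 11.4678*exp(k))*exp(k)/(2.77*exp(2*k) - 0.23*exp(k) + 2.24)^2
(2) = 18*s^2 - 8*s - 2
(3) = 19.26*t + 5.14
(4) = -(6.7068*cos(g) + 15.3576)*sin(g)/(1.38*cos(g)^2 + 6.32*cos(g) + 3.41)^2
(5) = 6*x^2 + 8*x - 3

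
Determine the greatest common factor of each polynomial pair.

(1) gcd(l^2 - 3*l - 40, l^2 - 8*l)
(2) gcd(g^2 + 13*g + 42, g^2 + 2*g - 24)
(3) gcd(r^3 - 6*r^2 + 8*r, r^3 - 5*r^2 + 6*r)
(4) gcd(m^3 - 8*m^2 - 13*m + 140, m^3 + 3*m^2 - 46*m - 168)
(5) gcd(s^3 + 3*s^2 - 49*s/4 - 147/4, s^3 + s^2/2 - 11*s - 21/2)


(1) = gcd((l - 8)*(l + 5), l*(l - 8)) = l - 8
(2) = g + 6
(3) = gcd(r*(r - 4)*(r - 2), r*(r - 3)*(r - 2)) = r^2 - 2*r
(4) = m^2 - 3*m - 28
(5) = gcd((s - 7/2)*(s + 3)*(s + 7/2), (s - 7/2)*(s + 1)*(s + 3)) = s^2 - s/2 - 21/2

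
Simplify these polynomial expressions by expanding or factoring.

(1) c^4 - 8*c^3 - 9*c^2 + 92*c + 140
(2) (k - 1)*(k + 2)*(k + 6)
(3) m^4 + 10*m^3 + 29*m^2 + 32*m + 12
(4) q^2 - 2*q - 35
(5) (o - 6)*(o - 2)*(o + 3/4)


(1) = (c - 7)*(c - 5)*(c + 2)^2
(2) = k^3 + 7*k^2 + 4*k - 12
(3) = (m + 1)^2*(m + 2)*(m + 6)
(4) = (q - 7)*(q + 5)
(5) = o^3 - 29*o^2/4 + 6*o + 9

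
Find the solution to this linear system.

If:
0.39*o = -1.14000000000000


Then:
o = -2.92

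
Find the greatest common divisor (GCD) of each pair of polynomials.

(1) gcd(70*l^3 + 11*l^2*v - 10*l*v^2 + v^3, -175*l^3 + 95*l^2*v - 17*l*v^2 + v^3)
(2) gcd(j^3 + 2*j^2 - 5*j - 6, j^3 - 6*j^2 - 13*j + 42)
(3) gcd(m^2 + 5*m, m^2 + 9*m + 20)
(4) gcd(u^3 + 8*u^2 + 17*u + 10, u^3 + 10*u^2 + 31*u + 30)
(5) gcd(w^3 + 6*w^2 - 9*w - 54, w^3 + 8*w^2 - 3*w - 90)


(1) = 35*l^2 - 12*l*v + v^2
(2) = j^2 + j - 6
(3) = gcd(m*(m + 5), (m + 4)*(m + 5)) = m + 5
(4) = gcd((u + 1)*(u + 2)*(u + 5), (u + 2)*(u + 3)*(u + 5)) = u^2 + 7*u + 10
(5) = gcd((w - 3)*(w + 3)*(w + 6), (w - 3)*(w + 5)*(w + 6)) = w^2 + 3*w - 18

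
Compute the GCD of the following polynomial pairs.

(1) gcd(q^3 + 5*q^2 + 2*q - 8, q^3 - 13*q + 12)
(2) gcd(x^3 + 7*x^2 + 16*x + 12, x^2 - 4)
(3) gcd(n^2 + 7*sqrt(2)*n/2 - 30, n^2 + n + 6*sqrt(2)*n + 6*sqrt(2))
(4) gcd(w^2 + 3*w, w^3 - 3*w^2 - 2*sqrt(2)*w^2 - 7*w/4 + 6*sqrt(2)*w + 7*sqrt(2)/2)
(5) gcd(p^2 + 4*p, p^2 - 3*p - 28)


(1) = q^2 + 3*q - 4
(2) = gcd((x + 2)^2*(x + 3), (x - 2)*(x + 2)) = x + 2
(3) = gcd((n - 5*sqrt(2)/2)*(n + 6*sqrt(2)), (n + 1)*(n + 6*sqrt(2))) = n + 6*sqrt(2)
(4) = gcd(w*(w + 3), (w - 7/2)*(w + 1/2)*(w - 2*sqrt(2))) = 1
(5) = p + 4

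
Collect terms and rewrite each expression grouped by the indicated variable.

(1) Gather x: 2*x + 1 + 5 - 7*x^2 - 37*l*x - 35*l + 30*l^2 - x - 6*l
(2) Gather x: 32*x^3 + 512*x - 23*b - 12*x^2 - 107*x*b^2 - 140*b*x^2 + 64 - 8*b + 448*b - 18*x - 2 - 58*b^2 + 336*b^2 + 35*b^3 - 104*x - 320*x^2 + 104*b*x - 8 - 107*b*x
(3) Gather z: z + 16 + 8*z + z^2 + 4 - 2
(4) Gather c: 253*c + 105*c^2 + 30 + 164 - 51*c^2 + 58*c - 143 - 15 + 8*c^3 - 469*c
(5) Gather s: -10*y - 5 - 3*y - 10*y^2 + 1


(1) = 30*l^2 - 41*l - 7*x^2 + x*(1 - 37*l) + 6
(2) = 35*b^3 + 278*b^2 + 417*b + 32*x^3 + x^2*(-140*b - 332) + x*(-107*b^2 - 3*b + 390) + 54
(3) = z^2 + 9*z + 18
(4) = 8*c^3 + 54*c^2 - 158*c + 36
(5) = -10*y^2 - 13*y - 4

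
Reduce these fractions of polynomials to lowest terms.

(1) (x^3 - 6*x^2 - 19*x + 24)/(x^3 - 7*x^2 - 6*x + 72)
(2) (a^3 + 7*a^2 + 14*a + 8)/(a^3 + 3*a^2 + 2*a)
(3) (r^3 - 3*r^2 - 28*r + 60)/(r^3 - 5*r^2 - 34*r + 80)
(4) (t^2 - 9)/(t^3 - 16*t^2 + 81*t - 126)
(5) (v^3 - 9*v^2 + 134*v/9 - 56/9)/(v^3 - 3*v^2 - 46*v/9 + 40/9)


(1) = (x^2 - 9*x + 8)/(x^2 - 10*x + 24)
(2) = (a + 4)/a
(3) = (r - 6)/(r - 8)
(4) = (t + 3)/(t^2 - 13*t + 42)
(5) = (3*v^2 - 25*v + 28)/(3*v^2 - 7*v - 20)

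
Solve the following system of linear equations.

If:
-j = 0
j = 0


Then:
j = 0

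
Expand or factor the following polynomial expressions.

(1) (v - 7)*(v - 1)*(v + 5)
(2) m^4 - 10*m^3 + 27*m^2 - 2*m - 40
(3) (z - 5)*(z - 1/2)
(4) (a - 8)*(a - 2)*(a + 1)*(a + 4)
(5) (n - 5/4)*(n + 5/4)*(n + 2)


(1) = v^3 - 3*v^2 - 33*v + 35
(2) = (m - 5)*(m - 4)*(m - 2)*(m + 1)
(3) = z^2 - 11*z/2 + 5/2
(4) = a^4 - 5*a^3 - 30*a^2 + 40*a + 64
(5) = n^3 + 2*n^2 - 25*n/16 - 25/8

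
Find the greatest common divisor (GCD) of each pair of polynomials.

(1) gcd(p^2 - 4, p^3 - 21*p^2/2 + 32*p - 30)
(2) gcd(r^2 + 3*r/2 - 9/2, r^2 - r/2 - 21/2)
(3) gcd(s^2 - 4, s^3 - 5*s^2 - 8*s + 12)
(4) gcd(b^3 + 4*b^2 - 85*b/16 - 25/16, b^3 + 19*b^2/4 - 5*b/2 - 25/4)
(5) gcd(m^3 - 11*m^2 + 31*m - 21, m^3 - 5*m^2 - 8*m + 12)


(1) = p - 2
(2) = r + 3
(3) = gcd((s - 2)*(s + 2), (s - 6)*(s - 1)*(s + 2)) = s + 2
(4) = b^2 + 15*b/4 - 25/4
(5) = gcd((m - 7)*(m - 3)*(m - 1), (m - 6)*(m - 1)*(m + 2)) = m - 1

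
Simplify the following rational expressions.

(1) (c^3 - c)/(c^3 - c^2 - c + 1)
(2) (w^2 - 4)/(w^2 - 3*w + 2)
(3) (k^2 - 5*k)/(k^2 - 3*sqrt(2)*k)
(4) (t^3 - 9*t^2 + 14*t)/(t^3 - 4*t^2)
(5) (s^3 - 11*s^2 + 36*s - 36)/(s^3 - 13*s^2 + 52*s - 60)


(1) = c/(c - 1)
(2) = (w + 2)/(w - 1)
(3) = (k - 5)/(k - 3*sqrt(2))
(4) = (t^2 - 9*t + 14)/(t^2 - 4*t)
(5) = (s - 3)/(s - 5)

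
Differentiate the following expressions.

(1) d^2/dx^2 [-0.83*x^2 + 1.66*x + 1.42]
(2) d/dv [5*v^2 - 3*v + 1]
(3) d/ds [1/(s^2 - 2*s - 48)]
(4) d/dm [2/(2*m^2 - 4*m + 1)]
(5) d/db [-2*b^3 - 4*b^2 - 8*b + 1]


(1) = -1.66000000000000
(2) = 10*v - 3
(3) = 2*(1 - s)/(-s^2 + 2*s + 48)^2
(4) = 8*(1 - m)/(2*m^2 - 4*m + 1)^2
(5) = -6*b^2 - 8*b - 8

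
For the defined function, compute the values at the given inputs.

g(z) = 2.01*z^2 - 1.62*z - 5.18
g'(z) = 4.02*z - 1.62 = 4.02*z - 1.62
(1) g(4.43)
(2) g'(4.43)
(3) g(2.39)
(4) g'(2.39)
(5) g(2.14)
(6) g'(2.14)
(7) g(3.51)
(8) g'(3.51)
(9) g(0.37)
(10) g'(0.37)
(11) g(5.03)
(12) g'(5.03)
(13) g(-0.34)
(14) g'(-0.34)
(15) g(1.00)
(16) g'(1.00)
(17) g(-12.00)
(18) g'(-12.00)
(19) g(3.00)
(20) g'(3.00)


(1) = 27.09
(2) = 16.19
(3) = 2.43
(4) = 7.99
(5) = 0.56
(6) = 6.98
(7) = 13.90
(8) = 12.49
(9) = -5.50
(10) = -0.13
(11) = 37.53
(12) = 18.60
(13) = -4.40
(14) = -2.99
(15) = -4.79
(16) = 2.40
(17) = 303.70
(18) = -49.86
(19) = 8.05
(20) = 10.44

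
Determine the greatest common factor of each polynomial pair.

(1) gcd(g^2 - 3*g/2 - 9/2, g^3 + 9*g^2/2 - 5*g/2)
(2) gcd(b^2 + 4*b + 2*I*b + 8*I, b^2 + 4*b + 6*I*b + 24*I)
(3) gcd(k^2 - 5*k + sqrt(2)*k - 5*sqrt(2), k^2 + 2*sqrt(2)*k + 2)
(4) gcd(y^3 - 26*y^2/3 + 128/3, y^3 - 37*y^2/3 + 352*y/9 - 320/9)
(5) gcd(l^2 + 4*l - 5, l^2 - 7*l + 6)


(1) = 1
(2) = gcd((b + 4)*(b + 2*I), (b + 4)*(b + 6*I)) = b + 4
(3) = k + sqrt(2)
(4) = y^2 - 32*y/3 + 64/3
(5) = l - 1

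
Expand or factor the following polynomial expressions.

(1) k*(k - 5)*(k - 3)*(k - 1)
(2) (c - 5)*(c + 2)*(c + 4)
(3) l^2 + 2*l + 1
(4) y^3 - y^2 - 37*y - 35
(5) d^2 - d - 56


(1) = k^4 - 9*k^3 + 23*k^2 - 15*k
(2) = c^3 + c^2 - 22*c - 40
(3) = (l + 1)^2
(4) = (y - 7)*(y + 1)*(y + 5)
(5) = (d - 8)*(d + 7)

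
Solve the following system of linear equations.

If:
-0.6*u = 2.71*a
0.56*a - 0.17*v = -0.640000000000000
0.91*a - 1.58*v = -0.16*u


Then:
a = -1.19
u = 5.35
v = -0.14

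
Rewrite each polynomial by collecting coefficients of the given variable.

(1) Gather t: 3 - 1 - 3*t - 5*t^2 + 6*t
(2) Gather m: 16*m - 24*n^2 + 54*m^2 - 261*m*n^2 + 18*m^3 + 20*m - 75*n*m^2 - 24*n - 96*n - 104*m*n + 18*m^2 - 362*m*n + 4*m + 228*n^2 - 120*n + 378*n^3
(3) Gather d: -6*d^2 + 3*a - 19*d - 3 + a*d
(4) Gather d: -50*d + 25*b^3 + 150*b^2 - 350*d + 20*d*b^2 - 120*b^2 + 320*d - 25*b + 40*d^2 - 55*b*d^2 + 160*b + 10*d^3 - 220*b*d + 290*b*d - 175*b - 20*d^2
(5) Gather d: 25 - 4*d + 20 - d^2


(1) = -5*t^2 + 3*t + 2
(2) = 18*m^3 + m^2*(72 - 75*n) + m*(-261*n^2 - 466*n + 40) + 378*n^3 + 204*n^2 - 240*n
(3) = 3*a - 6*d^2 + d*(a - 19) - 3
(4) = 25*b^3 + 30*b^2 - 40*b + 10*d^3 + d^2*(20 - 55*b) + d*(20*b^2 + 70*b - 80)
(5) = -d^2 - 4*d + 45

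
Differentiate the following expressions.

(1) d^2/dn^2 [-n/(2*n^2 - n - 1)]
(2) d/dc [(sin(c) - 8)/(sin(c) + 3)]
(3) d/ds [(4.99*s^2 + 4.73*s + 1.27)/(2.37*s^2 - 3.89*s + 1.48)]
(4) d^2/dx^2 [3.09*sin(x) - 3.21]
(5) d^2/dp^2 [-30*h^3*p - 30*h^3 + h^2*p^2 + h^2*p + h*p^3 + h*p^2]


(1) = 2*(n*(4*n - 1)^2 + (6*n - 1)*(-2*n^2 + n + 1))/(-2*n^2 + n + 1)^3
(2) = 11*cos(c)/(sin(c) + 3)^2
(3) = (-30.6212*s^2 + 8.7506*s + 11.9407)/(5.6169*s^4 - 18.4386*s^3 + 22.1473*s^2 - 11.5144*s + 2.1904)
(4) = -3.09*sin(x)
(5) = 2*h*(h + 3*p + 1)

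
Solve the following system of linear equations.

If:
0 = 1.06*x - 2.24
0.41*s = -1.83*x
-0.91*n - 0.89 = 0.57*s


Then:
n = 4.93
s = -9.43
x = 2.11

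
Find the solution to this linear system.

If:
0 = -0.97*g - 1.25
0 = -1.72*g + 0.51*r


Then:
g = -1.29
r = -4.35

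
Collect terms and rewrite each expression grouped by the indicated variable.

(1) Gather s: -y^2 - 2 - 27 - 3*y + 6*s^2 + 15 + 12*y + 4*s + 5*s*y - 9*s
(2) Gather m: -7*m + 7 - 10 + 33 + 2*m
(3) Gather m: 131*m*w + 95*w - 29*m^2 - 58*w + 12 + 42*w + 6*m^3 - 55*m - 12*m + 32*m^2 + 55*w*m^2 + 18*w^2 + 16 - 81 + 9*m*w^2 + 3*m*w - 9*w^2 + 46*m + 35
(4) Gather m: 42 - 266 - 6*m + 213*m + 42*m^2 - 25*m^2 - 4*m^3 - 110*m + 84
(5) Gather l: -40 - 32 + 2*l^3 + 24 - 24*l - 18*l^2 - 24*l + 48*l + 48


(1) = 6*s^2 + s*(5*y - 5) - y^2 + 9*y - 14
(2) = 30 - 5*m
(3) = 6*m^3 + m^2*(55*w + 3) + m*(9*w^2 + 134*w - 21) + 9*w^2 + 79*w - 18
(4) = -4*m^3 + 17*m^2 + 97*m - 140
(5) = 2*l^3 - 18*l^2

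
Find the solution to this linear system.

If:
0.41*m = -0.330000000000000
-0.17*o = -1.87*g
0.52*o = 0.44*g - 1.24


Then:
g = -0.23
m = -0.80
o = -2.58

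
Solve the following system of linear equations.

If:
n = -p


Then:
n = -p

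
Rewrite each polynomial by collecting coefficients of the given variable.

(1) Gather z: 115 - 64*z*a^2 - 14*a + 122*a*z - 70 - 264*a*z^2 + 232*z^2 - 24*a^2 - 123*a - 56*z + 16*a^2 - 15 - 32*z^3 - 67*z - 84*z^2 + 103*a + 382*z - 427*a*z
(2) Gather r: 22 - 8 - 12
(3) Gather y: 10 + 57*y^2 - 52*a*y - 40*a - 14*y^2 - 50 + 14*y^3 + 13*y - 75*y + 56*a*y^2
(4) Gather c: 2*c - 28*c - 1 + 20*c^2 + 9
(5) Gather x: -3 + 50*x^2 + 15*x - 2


(1) = -8*a^2 - 34*a - 32*z^3 + z^2*(148 - 264*a) + z*(-64*a^2 - 305*a + 259) + 30
(2) = 2
(3) = -40*a + 14*y^3 + y^2*(56*a + 43) + y*(-52*a - 62) - 40
(4) = 20*c^2 - 26*c + 8
(5) = 50*x^2 + 15*x - 5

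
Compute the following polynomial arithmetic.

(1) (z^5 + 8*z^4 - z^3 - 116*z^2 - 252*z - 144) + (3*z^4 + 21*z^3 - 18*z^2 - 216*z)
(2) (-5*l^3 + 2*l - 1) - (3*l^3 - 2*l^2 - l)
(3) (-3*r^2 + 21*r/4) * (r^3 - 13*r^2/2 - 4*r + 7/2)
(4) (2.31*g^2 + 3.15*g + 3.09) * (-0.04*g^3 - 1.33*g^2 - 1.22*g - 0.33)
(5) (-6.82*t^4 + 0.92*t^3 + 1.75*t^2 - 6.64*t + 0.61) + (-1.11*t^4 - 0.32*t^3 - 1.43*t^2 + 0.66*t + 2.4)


(1) = z^5 + 11*z^4 + 20*z^3 - 134*z^2 - 468*z - 144
(2) = -8*l^3 + 2*l^2 + 3*l - 1
(3) = -3*r^5 + 99*r^4/4 - 177*r^3/8 - 63*r^2/2 + 147*r/8
(4) = -0.0924*g^5 - 3.1983*g^4 - 7.1313*g^3 - 8.715*g^2 - 4.8093*g - 1.0197
(5) = -7.93*t^4 + 0.6*t^3 + 0.32*t^2 - 5.98*t + 3.01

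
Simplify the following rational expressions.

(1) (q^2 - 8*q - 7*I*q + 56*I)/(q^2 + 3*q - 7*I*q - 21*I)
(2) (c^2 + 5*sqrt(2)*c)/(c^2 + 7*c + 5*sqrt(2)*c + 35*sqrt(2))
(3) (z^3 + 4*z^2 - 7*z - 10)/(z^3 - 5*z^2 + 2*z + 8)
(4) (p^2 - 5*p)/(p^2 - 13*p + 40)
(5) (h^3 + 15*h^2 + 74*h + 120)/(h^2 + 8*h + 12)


(1) = (q - 8)/(q + 3)
(2) = c/(c + 7)
(3) = (z + 5)/(z - 4)
(4) = p/(p - 8)
(5) = (h^2 + 9*h + 20)/(h + 2)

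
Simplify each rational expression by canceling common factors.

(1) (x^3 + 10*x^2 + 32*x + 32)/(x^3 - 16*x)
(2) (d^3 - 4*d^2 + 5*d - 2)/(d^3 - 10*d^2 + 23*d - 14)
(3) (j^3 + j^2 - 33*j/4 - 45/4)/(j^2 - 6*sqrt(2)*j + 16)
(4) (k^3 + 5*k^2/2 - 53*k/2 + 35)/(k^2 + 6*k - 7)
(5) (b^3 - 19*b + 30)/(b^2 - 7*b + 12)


(1) = (x^2 + 6*x + 8)/(x^2 - 4*x)
(2) = (d - 1)/(d - 7)
(3) = (4*j^3 + 4*j^2 - 33*j - 45)/(4*j^2 - 24*sqrt(2)*j + 64)
(4) = (2*k^2 - 9*k + 10)/(2*k - 2)
(5) = (b^2 + 3*b - 10)/(b - 4)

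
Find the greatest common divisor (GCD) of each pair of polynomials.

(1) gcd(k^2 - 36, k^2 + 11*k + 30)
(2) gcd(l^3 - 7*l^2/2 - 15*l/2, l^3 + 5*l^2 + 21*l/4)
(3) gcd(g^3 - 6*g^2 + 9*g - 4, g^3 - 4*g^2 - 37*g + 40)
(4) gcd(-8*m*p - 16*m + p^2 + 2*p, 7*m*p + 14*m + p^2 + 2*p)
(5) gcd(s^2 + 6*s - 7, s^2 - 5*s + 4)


(1) = k + 6
(2) = l^2 + 3*l/2
(3) = g - 1
(4) = gcd((-8*m + p)*(p + 2), (7*m + p)*(p + 2)) = p + 2
(5) = gcd((s - 1)*(s + 7), (s - 4)*(s - 1)) = s - 1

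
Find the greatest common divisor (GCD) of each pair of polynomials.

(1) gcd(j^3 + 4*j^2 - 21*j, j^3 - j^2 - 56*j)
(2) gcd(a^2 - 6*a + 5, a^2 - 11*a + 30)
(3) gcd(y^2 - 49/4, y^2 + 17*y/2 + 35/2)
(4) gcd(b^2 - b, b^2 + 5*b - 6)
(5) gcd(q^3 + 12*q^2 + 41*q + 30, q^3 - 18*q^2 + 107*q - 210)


(1) = j^2 + 7*j
(2) = gcd((a - 5)*(a - 1), (a - 6)*(a - 5)) = a - 5
(3) = gcd((y - 7/2)*(y + 7/2), (y + 7/2)*(y + 5)) = y + 7/2
(4) = gcd(b*(b - 1), (b - 1)*(b + 6)) = b - 1
(5) = gcd((q + 1)*(q + 5)*(q + 6), (q - 7)*(q - 6)*(q - 5)) = 1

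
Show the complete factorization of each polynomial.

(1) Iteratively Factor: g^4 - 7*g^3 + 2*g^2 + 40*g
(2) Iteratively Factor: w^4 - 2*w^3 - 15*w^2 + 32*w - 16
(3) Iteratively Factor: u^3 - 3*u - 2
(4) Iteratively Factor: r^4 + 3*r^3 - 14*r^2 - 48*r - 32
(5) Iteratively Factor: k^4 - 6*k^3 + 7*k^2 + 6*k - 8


(1) = (g - 4)*(g^3 - 3*g^2 - 10*g) = g*(g - 4)*(g^2 - 3*g - 10) = g*(g - 5)*(g - 4)*(g + 2)
(2) = (w + 4)*(w^3 - 6*w^2 + 9*w - 4) = (w - 1)*(w + 4)*(w^2 - 5*w + 4) = (w - 4)*(w - 1)*(w + 4)*(w - 1)
(3) = (u + 1)*(u^2 - u - 2) = (u + 1)^2*(u - 2)
(4) = (r + 1)*(r^3 + 2*r^2 - 16*r - 32) = (r + 1)*(r + 4)*(r^2 - 2*r - 8) = (r + 1)*(r + 2)*(r + 4)*(r - 4)
(5) = (k - 2)*(k^3 - 4*k^2 - k + 4) = (k - 4)*(k - 2)*(k^2 - 1) = (k - 4)*(k - 2)*(k - 1)*(k + 1)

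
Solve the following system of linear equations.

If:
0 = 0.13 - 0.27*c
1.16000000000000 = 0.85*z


Then:
c = 0.48
z = 1.36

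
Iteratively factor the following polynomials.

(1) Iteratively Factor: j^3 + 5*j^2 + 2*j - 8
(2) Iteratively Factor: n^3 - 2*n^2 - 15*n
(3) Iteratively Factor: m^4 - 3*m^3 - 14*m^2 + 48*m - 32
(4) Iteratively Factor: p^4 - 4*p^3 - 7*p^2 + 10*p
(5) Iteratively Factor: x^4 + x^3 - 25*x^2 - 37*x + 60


(1) = (j + 2)*(j^2 + 3*j - 4) = (j + 2)*(j + 4)*(j - 1)
(2) = (n + 3)*(n^2 - 5*n) = n*(n + 3)*(n - 5)
(3) = (m - 2)*(m^3 - m^2 - 16*m + 16) = (m - 4)*(m - 2)*(m^2 + 3*m - 4) = (m - 4)*(m - 2)*(m + 4)*(m - 1)
(4) = (p - 1)*(p^3 - 3*p^2 - 10*p) = (p - 5)*(p - 1)*(p^2 + 2*p) = (p - 5)*(p - 1)*(p + 2)*(p)
(5) = (x + 3)*(x^3 - 2*x^2 - 19*x + 20) = (x - 5)*(x + 3)*(x^2 + 3*x - 4) = (x - 5)*(x + 3)*(x + 4)*(x - 1)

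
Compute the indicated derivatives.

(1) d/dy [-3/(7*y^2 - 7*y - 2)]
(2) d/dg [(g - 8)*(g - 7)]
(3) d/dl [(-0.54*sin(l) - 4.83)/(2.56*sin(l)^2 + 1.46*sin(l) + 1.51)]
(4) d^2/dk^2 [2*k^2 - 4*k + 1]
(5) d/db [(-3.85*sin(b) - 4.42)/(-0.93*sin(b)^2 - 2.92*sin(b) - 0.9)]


(1) = 21*(2*y - 1)/(-7*y^2 + 7*y + 2)^2
(2) = 2*g - 15
(3) = (1.3824*sin(l)^2 + 24.7296*sin(l) + 6.2364)*cos(l)/(6.5536*sin(l)^4 + 7.4752*sin(l)^3 + 9.8628*sin(l)^2 + 4.4092*sin(l) + 2.2801)
(4) = 4
(5) = (-8.2212*sin(b) + 1.79025*cos(2*b) - 11.23165)*cos(b)/(0.93*sin(b)^2 + 2.92*sin(b) + 0.9)^2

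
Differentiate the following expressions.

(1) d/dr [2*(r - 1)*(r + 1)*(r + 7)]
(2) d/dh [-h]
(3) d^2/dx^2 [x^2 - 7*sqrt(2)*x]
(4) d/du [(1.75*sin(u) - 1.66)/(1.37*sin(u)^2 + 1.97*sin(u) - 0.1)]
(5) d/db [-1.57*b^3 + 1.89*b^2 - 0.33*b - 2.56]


(1) = 6*r^2 + 28*r - 2
(2) = -1
(3) = 2
(4) = (-2.3975*sin(u)^2 + 4.5484*sin(u) + 3.0952)*cos(u)/(1.8769*sin(u)^4 + 5.3978*sin(u)^3 + 3.6069*sin(u)^2 - 0.394*sin(u) + 0.01)
(5) = -4.71*b^2 + 3.78*b - 0.33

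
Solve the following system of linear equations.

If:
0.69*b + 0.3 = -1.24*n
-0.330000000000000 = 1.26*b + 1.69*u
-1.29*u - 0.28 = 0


Then:
b = 0.03
n = -0.26
u = -0.22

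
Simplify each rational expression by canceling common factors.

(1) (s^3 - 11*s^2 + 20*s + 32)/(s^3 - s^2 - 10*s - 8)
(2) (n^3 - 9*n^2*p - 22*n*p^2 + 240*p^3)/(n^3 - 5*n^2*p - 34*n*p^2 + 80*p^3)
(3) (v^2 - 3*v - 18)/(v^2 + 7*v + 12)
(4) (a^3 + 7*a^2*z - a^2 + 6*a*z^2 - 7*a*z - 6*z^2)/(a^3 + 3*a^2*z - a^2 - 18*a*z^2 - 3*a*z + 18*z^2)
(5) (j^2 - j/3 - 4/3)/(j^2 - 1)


(1) = (s - 8)/(s + 2)
(2) = (-n + 6*p)/(-n + 2*p)
(3) = (v - 6)/(v + 4)
(4) = (-a - z)/(-a + 3*z)
(5) = (3*j - 4)/(3*j - 3)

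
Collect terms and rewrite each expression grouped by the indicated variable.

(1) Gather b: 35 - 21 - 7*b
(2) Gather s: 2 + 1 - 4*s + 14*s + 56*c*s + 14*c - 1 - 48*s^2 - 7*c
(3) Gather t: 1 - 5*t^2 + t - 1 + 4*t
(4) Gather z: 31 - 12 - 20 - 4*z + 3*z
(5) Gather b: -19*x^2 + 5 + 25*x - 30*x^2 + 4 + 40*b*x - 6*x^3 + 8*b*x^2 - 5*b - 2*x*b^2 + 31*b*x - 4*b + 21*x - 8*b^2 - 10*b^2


(1) = 14 - 7*b
(2) = 7*c - 48*s^2 + s*(56*c + 10) + 2
(3) = -5*t^2 + 5*t
(4) = -z - 1
(5) = b^2*(-2*x - 18) + b*(8*x^2 + 71*x - 9) - 6*x^3 - 49*x^2 + 46*x + 9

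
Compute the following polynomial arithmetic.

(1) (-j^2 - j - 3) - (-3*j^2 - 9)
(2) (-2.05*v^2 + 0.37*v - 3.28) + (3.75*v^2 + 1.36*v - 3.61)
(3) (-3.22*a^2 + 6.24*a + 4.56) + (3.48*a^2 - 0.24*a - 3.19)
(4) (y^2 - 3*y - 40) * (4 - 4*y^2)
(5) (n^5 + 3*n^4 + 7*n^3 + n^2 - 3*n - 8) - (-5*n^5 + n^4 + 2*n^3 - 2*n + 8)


(1) = 2*j^2 - j + 6
(2) = 1.7*v^2 + 1.73*v - 6.89
(3) = 0.26*a^2 + 6.0*a + 1.37
(4) = -4*y^4 + 12*y^3 + 164*y^2 - 12*y - 160
(5) = 6*n^5 + 2*n^4 + 5*n^3 + n^2 - n - 16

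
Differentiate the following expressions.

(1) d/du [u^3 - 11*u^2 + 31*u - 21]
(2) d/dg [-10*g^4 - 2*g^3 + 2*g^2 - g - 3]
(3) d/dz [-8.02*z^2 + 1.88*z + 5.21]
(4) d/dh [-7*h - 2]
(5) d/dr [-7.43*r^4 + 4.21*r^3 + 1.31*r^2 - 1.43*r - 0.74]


(1) = 3*u^2 - 22*u + 31
(2) = -40*g^3 - 6*g^2 + 4*g - 1
(3) = 1.88 - 16.04*z
(4) = -7
(5) = -29.72*r^3 + 12.63*r^2 + 2.62*r - 1.43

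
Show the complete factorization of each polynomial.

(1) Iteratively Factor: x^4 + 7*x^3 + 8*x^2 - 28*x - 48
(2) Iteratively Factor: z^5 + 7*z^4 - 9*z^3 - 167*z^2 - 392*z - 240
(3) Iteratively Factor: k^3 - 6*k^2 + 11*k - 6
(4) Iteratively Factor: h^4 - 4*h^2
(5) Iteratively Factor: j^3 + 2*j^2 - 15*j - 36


(1) = (x + 4)*(x^3 + 3*x^2 - 4*x - 12) = (x + 3)*(x + 4)*(x^2 - 4) = (x - 2)*(x + 3)*(x + 4)*(x + 2)
(2) = (z + 4)*(z^4 + 3*z^3 - 21*z^2 - 83*z - 60) = (z + 3)*(z + 4)*(z^3 - 21*z - 20) = (z - 5)*(z + 3)*(z + 4)*(z^2 + 5*z + 4) = (z - 5)*(z + 1)*(z + 3)*(z + 4)*(z + 4)
(3) = (k - 3)*(k^2 - 3*k + 2) = (k - 3)*(k - 2)*(k - 1)
(4) = (h)*(h^3 - 4*h) = h*(h + 2)*(h^2 - 2*h) = h^2*(h + 2)*(h - 2)
(5) = (j + 3)*(j^2 - j - 12) = (j + 3)^2*(j - 4)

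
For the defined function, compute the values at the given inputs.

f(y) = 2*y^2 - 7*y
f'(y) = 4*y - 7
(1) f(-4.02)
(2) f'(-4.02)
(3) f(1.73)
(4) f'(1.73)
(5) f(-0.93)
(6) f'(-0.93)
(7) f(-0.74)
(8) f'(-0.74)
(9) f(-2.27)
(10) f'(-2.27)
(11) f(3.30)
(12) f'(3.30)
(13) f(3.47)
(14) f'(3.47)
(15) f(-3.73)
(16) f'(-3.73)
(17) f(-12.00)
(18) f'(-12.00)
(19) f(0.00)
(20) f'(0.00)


(1) = 60.46
(2) = -23.08
(3) = -6.12
(4) = -0.08
(5) = 8.24
(6) = -10.72
(7) = 6.28
(8) = -9.96
(9) = 26.20
(10) = -16.08
(11) = -1.32
(12) = 6.20
(13) = -0.21
(14) = 6.88
(15) = 53.94
(16) = -21.92
(17) = 372.00
(18) = -55.00
(19) = 0.00
(20) = -7.00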